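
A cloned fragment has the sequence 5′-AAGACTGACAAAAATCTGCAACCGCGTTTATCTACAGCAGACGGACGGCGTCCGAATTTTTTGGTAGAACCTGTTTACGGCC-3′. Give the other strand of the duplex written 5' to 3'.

The complement of AAGACTGACAAAAATCTGCAACCGCGTTTATCTACAGCAGACGGACGGCGTCCGAATTTTTTGGTAGAACCTGTTTACGGCC is TTCTGACTGTTTTTAGACGTTGGCGCAAATAGATGTCGTCTGCCTGCCGCAGGCTTAAAAAACCATCTTGGACAAATGCCGG (A↔T, G↔C). DNA strands are antiparallel, so the complementary strand runs 3'→5'; reversing gives the 5'→3' form.

5'-GGCCGTAAACAGGTTCTACCAAAAAATTCGGACGCCGTCCGTCTGCTGTAGATAAACGCGGTTGCAGATTTTTGTCAGTCTT-3'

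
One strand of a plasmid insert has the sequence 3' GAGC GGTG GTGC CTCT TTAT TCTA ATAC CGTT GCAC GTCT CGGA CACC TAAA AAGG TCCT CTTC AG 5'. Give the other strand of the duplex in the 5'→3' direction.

5'-CTCGCCACCACGGAGAAATAAGATTATGGCAACGTGCAGAGCCTGTGGATTTTTCCAGGAGAAGTC-3'

The strand is given 3'→5', so its complement runs 5'→3' in the same left-to-right order: pair each base A↔T, G↔C.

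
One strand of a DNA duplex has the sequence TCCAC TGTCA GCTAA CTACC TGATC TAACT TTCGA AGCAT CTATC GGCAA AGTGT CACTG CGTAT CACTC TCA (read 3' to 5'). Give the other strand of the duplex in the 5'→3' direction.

The strand is given 3'→5', so its complement runs 5'→3' in the same left-to-right order: pair each base A↔T, G↔C.

5'-AGGTGACAGTCGATTGATGGACTAGATTGAAAGCTTCGTAGATAGCCGTTTCACAGTGACGCATAGTGAGAGT-3'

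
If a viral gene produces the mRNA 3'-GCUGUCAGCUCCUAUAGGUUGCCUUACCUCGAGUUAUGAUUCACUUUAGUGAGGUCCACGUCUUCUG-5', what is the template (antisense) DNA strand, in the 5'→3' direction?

5'-CGACAGTCGAGGATATCCAACGGAATGGAGCTCAATACTAAGTGAAATCACTCCAGGTGCAGAAGAC-3'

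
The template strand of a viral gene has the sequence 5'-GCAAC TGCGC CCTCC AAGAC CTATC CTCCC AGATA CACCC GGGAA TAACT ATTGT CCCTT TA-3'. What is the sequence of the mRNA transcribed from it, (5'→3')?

5'-UAAAGGGACAAUAGUUAUUCCCGGGUGUAUCUGGGAGGAUAGGUCUUGGAGGGCGCAGUUGC-3'

The mRNA has the sequence of the coding strand (reverse complement of the template) with T→U. Reverse complement of GCAACTGCGCCCTCCAAGACCTATCCTCCCAGATACACCCGGGAATAACTATTGTCCCTTTA is TAAAGGGACAATAGTTATTCCCGGGTGTATCTGGGAGGATAGGTCTTGGAGGGCGCAGTTGC; then T→U.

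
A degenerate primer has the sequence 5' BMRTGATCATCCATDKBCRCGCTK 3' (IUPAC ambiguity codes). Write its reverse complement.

5'-MAGCGYGVMHATGGATGATCAYKV-3'

Standard pairs A↔T, G↔C; ambiguity codes pair R↔Y, M↔K, B↔V, D↔H. Complement (VKYACTAGTAGGTAHMVGYGCGAM), then reverse for 5'→3'.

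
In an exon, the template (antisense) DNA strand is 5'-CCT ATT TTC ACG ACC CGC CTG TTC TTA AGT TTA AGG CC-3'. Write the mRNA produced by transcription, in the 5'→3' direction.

5′-GGCCUUAAACUUAAGAACAGGCGGGUCGUGAAAAUAGG-3′

The mRNA has the sequence of the coding strand (reverse complement of the template) with T→U. Reverse complement of CCTATTTTCACGACCCGCCTGTTCTTAAGTTTAAGGCC is GGCCTTAAACTTAAGAACAGGCGGGTCGTGAAAATAGG; then T→U.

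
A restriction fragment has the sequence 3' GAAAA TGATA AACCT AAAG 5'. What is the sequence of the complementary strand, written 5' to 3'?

5′-CTTTTACTATTTGGATTTC-3′

The strand is given 3'→5', so its complement runs 5'→3' in the same left-to-right order: pair each base A↔T, G↔C.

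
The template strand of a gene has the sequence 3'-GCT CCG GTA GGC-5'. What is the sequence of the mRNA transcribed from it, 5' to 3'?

5'-CGAGGCCAUCCG-3'

Reading the template 3'→5' as shown, RNA polymerase pairs each base (A→U, T→A, G↔C) to build mRNA 5'→3' directly.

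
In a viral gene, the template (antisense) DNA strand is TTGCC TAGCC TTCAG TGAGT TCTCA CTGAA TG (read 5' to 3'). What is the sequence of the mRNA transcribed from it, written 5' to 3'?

5'-CAUUCAGUGAGAACUCACUGAAGGCUAGGCAA-3'

RNA polymerase reads the template 3'→5' and synthesizes mRNA 5'→3' by base-pairing (A→U, T→A, G↔C). The complement of the template is AACGGATCGGAAGTCACTCAAGAGTGACTTAC; antiparallel, so 5'→3' the coding strand is CATTCAGTGAGAACTCACTGAAGGCTAGGCAA. Replace T with U for the mRNA.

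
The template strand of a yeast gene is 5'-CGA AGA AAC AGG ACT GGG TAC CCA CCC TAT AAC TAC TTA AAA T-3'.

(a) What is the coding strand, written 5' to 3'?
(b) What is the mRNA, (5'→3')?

(a) 5'-ATTTTAAGTAGTTATAGGGTGGGTACCCAGTCCTGTTTCTTCG-3'
(b) 5'-AUUUUAAGUAGUUAUAGGGUGGGUACCCAGUCCUGUUUCUUCG-3'

(a) The coding strand is the reverse complement of the template: complement GCTTCTTTGTCCTGACCCATGGGTGGGATATTGATGAATTTTA, then reverse.
(b) mRNA has the coding-strand sequence with T→U.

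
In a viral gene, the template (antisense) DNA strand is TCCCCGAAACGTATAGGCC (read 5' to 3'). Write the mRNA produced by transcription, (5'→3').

5'-GGCCUAUACGUUUCGGGGA-3'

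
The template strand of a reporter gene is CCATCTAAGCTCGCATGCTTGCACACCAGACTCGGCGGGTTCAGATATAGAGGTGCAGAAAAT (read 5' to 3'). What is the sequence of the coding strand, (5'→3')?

The coding strand is complementary and antiparallel to the template: take the complement (A↔T, G↔C) and reverse.

5'-ATTTTCTGCACCTCTATATCTGAACCCGCCGAGTCTGGTGTGCAAGCATGCGAGCTTAGATGG-3'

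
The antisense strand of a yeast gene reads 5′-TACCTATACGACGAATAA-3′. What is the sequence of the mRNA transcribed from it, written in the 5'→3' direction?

5'-UUAUUCGUCGUAUAGGUA-3'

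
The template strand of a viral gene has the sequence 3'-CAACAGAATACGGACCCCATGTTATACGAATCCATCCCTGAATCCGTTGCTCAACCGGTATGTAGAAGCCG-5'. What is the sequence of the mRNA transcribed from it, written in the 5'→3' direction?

Reading the template 3'→5' as shown, RNA polymerase pairs each base (A→U, T→A, G↔C) to build mRNA 5'→3' directly.

5'-GUUGUCUUAUGCCUGGGGUACAAUAUGCUUAGGUAGGGACUUAGGCAACGAGUUGGCCAUACAUCUUCGGC-3'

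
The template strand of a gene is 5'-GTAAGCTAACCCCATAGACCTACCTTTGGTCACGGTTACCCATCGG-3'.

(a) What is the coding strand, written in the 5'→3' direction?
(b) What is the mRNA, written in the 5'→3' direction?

(a) 5'-CCGATGGGTAACCGTGACCAAAGGTAGGTCTATGGGGTTAGCTTAC-3'
(b) 5'-CCGAUGGGUAACCGUGACCAAAGGUAGGUCUAUGGGGUUAGCUUAC-3'

(a) The coding strand is the reverse complement of the template: complement CATTCGATTGGGGTATCTGGATGGAAACCAGTGCCAATGGGTAGCC, then reverse.
(b) mRNA has the coding-strand sequence with T→U.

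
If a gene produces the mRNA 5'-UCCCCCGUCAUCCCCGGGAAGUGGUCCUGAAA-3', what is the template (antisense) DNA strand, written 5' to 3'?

Replace U with T to get the coding DNA strand: TCCCCCGTCATCCCCGGGAAGTGGTCCTGAAA. The template strand is its reverse complement (complement AGGGGGCAGTAGGGGCCCTTCACCAGGACTTT, then reverse).

5'-TTTCAGGACCACTTCCCGGGGATGACGGGGGA-3'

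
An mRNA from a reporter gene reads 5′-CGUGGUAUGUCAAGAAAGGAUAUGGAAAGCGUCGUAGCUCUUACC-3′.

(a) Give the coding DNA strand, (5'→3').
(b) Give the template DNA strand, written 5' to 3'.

(a) The coding strand matches the mRNA with U→T.
(b) The template strand is the reverse complement of the coding strand.

(a) 5′-CGTGGTATGTCAAGAAAGGATATGGAAAGCGTCGTAGCTCTTACC-3′
(b) 5'-GGTAAGAGCTACGACGCTTTCCATATCCTTTCTTGACATACCACG-3'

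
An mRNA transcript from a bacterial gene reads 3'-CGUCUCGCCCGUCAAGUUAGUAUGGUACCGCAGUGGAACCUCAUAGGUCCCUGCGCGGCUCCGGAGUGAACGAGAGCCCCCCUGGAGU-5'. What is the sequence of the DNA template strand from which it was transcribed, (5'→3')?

Written 5'→3' the mRNA is UGAGGUCCCCCCGAGAGCAAGUGAGGCCUCGGCGCGUCCCUGGAUACUCCAAGGUGACGCCAUGGUAUGAUUGAACUGCCCGCUCUGC, so the coding DNA strand is TGAGGTCCCCCCGAGAGCAAGTGAGGCCTCGGCGCGTCCCTGGATACTCCAAGGTGACGCCATGGTATGATTGAACTGCCCGCTCTGC. The template is its reverse complement.

5'-GCAGAGCGGGCAGTTCAATCATACCATGGCGTCACCTTGGAGTATCCAGGGACGCGCCGAGGCCTCACTTGCTCTCGGGGGGACCTCA-3'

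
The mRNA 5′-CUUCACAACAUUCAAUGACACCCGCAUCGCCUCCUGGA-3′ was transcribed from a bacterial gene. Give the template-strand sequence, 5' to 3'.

5'-TCCAGGAGGCGATGCGGGTGTCATTGAATGTTGTGAAG-3'

Replace U with T to get the coding DNA strand: CTTCACAACATTCAATGACACCCGCATCGCCTCCTGGA. The template strand is its reverse complement (complement GAAGTGTTGTAAGTTACTGTGGGCGTAGCGGAGGACCT, then reverse).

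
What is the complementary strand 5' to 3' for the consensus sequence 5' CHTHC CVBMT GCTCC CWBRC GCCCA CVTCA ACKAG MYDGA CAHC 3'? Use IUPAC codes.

5'-GDTGTCHRKCTMGTTGABGTGGGCGYVWGGGAGCAKVBGGDADG-3'

Standard pairs A↔T, G↔C; ambiguity codes pair R↔Y, M↔K, W↔W, B↔V, D↔H. Complement (GDADGGBVKACGAGGGWVYGCGGGTGBAGTTGMTCKRHCTGTDG), then reverse for 5'→3'.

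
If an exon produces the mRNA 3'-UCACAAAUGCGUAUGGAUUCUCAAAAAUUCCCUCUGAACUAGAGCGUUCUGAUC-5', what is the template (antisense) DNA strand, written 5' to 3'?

Written 5'→3' the mRNA is CUAGUCUUGCGAGAUCAAGUCUCCCUUAAAAACUCUUAGGUAUGCGUAAACACU, so the coding DNA strand is CTAGTCTTGCGAGATCAAGTCTCCCTTAAAAACTCTTAGGTATGCGTAAACACT. The template is its reverse complement.

5'-AGTGTTTACGCATACCTAAGAGTTTTTAAGGGAGACTTGATCTCGCAAGACTAG-3'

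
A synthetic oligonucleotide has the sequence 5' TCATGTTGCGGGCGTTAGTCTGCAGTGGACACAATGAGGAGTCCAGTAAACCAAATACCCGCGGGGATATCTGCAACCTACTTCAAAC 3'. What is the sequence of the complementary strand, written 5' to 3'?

Pairing A↔T and G↔C gives AGTACAACGCCCGCAATCAGACGTCACCTGTGTTACTCCTCAGGTCATTTGGTTTATGGGCGCCCCTATAGACGTTGGATGAAGTTTG, running 3'→5'. Reverse for the 5'→3' convention.

5'-GTTTGAAGTAGGTTGCAGATATCCCCGCGGGTATTTGGTTTACTGGACTCCTCATTGTGTCCACTGCAGACTAACGCCCGCAACATGA-3'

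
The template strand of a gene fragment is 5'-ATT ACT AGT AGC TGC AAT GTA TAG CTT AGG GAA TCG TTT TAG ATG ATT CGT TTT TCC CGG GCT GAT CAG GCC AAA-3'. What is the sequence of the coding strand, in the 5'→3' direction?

The coding strand is complementary and antiparallel to the template: take the complement (A↔T, G↔C) and reverse.

5′-TTTGGCCTGATCAGCCCGGGAAAAACGAATCATCTAAAACGATTCCCTAAGCTATACATTGCAGCTACTAGTAAT-3′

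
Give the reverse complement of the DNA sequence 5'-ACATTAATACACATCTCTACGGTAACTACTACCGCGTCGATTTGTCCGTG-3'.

Reading the sequence 3'→5' and pairing each base (A↔T, G↔C) gives the reverse complement directly.

5'-CACGGACAAATCGACGCGGTAGTAGTTACCGTAGAGATGTGTATTAATGT-3'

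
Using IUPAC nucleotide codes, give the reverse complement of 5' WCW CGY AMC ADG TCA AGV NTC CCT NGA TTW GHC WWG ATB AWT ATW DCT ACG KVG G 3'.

Standard pairs A↔T, G↔C; ambiguity codes pair Y↔R, M↔K, W↔W, B↔V, D↔H, N↔N. Complement (WGWGCRTKGTHCAGTTCBNAGGGANCTAAWCDGWWCTAVTWATAWHGATGCMBCC), then reverse for 5'→3'.

5′-CCBMCGTAGHWATAWTVATCWWGDCWAATCNAGGGANBCTTGACHTGKTRCGWGW-3′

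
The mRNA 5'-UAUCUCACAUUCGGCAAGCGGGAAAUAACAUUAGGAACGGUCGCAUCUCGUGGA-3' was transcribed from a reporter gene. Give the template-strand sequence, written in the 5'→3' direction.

Replace U with T to get the coding DNA strand: TATCTCACATTCGGCAAGCGGGAAATAACATTAGGAACGGTCGCATCTCGTGGA. The template strand is its reverse complement (complement ATAGAGTGTAAGCCGTTCGCCCTTTATTGTAATCCTTGCCAGCGTAGAGCACCT, then reverse).

5'-TCCACGAGATGCGACCGTTCCTAATGTTATTTCCCGCTTGCCGAATGTGAGATA-3'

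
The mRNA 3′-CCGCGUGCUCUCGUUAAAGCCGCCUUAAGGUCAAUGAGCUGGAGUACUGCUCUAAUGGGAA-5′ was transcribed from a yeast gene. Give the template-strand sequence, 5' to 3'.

5′-GGCGCACGAGAGCAATTTCGGCGGAATTCCAGTTACTCGACCTCATGACGAGATTACCCTT-3′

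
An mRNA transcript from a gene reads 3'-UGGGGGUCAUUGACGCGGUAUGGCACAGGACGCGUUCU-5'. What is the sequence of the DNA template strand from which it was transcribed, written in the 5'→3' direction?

5′-ACCCCCAGTAACTGCGCCATACCGTGTCCTGCGCAAGA-3′

Written 5'→3' the mRNA is UCUUGCGCAGGACACGGUAUGGCGCAGUUACUGGGGGU, so the coding DNA strand is TCTTGCGCAGGACACGGTATGGCGCAGTTACTGGGGGT. The template is its reverse complement.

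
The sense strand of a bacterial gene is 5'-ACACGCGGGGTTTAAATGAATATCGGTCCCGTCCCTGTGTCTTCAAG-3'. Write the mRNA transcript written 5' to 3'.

mRNA has the coding-strand sequence with U in place of T.

5'-ACACGCGGGGUUUAAAUGAAUAUCGGUCCCGUCCCUGUGUCUUCAAG-3'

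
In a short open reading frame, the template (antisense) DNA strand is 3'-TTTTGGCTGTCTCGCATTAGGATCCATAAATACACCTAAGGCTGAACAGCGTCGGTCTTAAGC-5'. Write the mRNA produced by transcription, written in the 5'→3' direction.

5'-AAAACCGACAGAGCGUAAUCCUAGGUAUUUAUGUGGAUUCCGACUUGUCGCAGCCAGAAUUCG-3'

Reading the template 3'→5' as shown, RNA polymerase pairs each base (A→U, T→A, G↔C) to build mRNA 5'→3' directly.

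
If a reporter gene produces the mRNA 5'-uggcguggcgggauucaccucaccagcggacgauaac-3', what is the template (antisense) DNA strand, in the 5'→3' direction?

5′-GTTATCGTCCGCTGGTGAGGTGAATCCCGCCACGCCA-3′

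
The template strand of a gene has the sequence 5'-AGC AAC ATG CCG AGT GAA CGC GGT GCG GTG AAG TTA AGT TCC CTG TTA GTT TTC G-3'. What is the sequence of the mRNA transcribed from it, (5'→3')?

5′-CGAAAACUAACAGGGAACUUAACUUCACCGCACCGCGUUCACUCGGCAUGUUGCU-3′

RNA polymerase reads the template 3'→5' and synthesizes mRNA 5'→3' by base-pairing (A→U, T→A, G↔C). The complement of the template is TCGTTGTACGGCTCACTTGCGCCACGCCACTTCAATTCAAGGGACAATCAAAAGC; antiparallel, so 5'→3' the coding strand is CGAAAACTAACAGGGAACTTAACTTCACCGCACCGCGTTCACTCGGCATGTTGCT. Replace T with U for the mRNA.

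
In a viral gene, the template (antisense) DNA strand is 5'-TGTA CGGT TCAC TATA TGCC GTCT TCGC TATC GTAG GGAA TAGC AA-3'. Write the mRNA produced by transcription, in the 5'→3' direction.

5'-UUGCUAUUCCCUACGAUAGCGAAGACGGCAUAUAGUGAACCGUACA-3'

The mRNA has the sequence of the coding strand (reverse complement of the template) with T→U. Reverse complement of TGTACGGTTCACTATATGCCGTCTTCGCTATCGTAGGGAATAGCAA is TTGCTATTCCCTACGATAGCGAAGACGGCATATAGTGAACCGTACA; then T→U.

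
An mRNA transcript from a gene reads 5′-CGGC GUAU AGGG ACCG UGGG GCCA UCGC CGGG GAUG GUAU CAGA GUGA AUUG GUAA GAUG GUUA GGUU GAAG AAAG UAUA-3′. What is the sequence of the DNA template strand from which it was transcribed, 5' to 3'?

Replace U with T to get the coding DNA strand: CGGCGTATAGGGACCGTGGGGCCATCGCCGGGGATGGTATCAGAGTGAATTGGTAAGATGGTTAGGTTGAAGAAAGTATA. The template strand is its reverse complement (complement GCCGCATATCCCTGGCACCCCGGTAGCGGCCCCTACCATAGTCTCACTTAACCATTCTACCAATCCAACTTCTTTCATAT, then reverse).

5'-TATACTTTCTTCAACCTAACCATCTTACCAATTCACTCTGATACCATCCCCGGCGATGGCCCCACGGTCCCTATACGCCG-3'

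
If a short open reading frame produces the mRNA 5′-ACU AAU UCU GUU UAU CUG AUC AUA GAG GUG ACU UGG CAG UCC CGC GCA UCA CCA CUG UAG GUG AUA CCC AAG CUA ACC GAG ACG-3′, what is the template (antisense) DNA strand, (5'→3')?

Replace U with T to get the coding DNA strand: ACTAATTCTGTTTATCTGATCATAGAGGTGACTTGGCAGTCCCGCGCATCACCACTGTAGGTGATACCCAAGCTAACCGAGACG. The template strand is its reverse complement (complement TGATTAAGACAAATAGACTAGTATCTCCACTGAACCGTCAGGGCGCGTAGTGGTGACATCCACTATGGGTTCGATTGGCTCTGC, then reverse).

5'-CGTCTCGGTTAGCTTGGGTATCACCTACAGTGGTGATGCGCGGGACTGCCAAGTCACCTCTATGATCAGATAAACAGAATTAGT-3'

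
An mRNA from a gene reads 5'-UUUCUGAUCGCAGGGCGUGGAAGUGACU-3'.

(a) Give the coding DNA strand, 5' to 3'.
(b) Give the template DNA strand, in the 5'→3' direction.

(a) 5'-TTTCTGATCGCAGGGCGTGGAAGTGACT-3'
(b) 5'-AGTCACTTCCACGCCCTGCGATCAGAAA-3'

(a) The coding strand matches the mRNA with U→T.
(b) The template strand is the reverse complement of the coding strand.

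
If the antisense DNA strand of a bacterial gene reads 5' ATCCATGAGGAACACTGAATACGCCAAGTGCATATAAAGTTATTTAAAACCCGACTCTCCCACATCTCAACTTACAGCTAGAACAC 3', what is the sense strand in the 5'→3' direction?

The coding strand is complementary and antiparallel to the template: take the complement (A↔T, G↔C) and reverse.

5'-GTGTTCTAGCTGTAAGTTGAGATGTGGGAGAGTCGGGTTTTAAATAACTTTATATGCACTTGGCGTATTCAGTGTTCCTCATGGAT-3'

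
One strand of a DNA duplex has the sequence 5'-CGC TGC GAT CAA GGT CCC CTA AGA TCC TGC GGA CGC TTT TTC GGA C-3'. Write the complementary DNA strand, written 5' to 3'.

5′-GTCCGAAAAAGCGTCCGCAGGATCTTAGGGGACCTTGATCGCAGCG-3′

Pairing A↔T and G↔C gives GCGACGCTAGTTCCAGGGGATTCTAGGACGCCTGCGAAAAAGCCTG, running 3'→5'. Reverse for the 5'→3' convention.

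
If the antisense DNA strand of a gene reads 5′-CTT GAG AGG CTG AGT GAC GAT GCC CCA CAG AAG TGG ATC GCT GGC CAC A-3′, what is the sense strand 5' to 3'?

5'-TGTGGCCAGCGATCCACTTCTGTGGGGCATCGTCACTCAGCCTCTCAAG-3'

The coding strand is complementary and antiparallel to the template: take the complement (A↔T, G↔C) and reverse.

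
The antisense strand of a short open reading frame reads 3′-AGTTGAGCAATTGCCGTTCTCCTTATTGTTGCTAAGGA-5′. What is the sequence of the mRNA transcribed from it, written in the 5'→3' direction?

Reading the template 3'→5' as shown, RNA polymerase pairs each base (A→U, T→A, G↔C) to build mRNA 5'→3' directly.

5'-UCAACUCGUUAACGGCAAGAGGAAUAACAACGAUUCCU-3'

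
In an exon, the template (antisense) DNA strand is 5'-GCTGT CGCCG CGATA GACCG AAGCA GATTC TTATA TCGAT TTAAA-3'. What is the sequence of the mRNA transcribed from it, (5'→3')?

The mRNA has the sequence of the coding strand (reverse complement of the template) with T→U. Reverse complement of GCTGTCGCCGCGATAGACCGAAGCAGATTCTTATATCGATTTAAA is TTTAAATCGATATAAGAATCTGCTTCGGTCTATCGCGGCGACAGC; then T→U.

5'-UUUAAAUCGAUAUAAGAAUCUGCUUCGGUCUAUCGCGGCGACAGC-3'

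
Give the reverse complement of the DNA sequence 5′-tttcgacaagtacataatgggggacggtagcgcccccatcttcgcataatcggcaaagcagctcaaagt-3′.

Reading the sequence 3'→5' and pairing each base (A↔T, G↔C) gives the reverse complement directly.

5'-ACTTTGAGCTGCTTTGCCGATTATGCGAAGATGGGGGCGCTACCGTCCCCCATTATGTACTTGTCGAAA-3'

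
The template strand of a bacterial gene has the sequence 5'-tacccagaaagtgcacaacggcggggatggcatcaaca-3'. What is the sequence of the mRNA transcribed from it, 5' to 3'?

The mRNA has the sequence of the coding strand (reverse complement of the template) with T→U. Reverse complement of TACCCAGAAAGTGCACAACGGCGGGGATGGCATCAACA is TGTTGATGCCATCCCCGCCGTTGTGCACTTTCTGGGTA; then T→U.

5'-UGUUGAUGCCAUCCCCGCCGUUGUGCACUUUCUGGGUA-3'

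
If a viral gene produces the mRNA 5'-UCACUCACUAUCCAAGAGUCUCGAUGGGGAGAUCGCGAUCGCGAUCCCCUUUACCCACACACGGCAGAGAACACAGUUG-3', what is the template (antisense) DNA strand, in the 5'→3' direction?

5'-CAACTGTGTTCTCTGCCGTGTGTGGGTAAAGGGGATCGCGATCGCGATCTCCCCATCGAGACTCTTGGATAGTGAGTGA-3'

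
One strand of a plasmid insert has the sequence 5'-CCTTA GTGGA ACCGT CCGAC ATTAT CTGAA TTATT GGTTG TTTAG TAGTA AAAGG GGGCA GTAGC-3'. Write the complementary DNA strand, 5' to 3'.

5'-GCTACTGCCCCCTTTTACTACTAAACAACCAATAATTCAGATAATGTCGGACGGTTCCACTAAGG-3'

Pairing A↔T and G↔C gives GGAATCACCTTGGCAGGCTGTAATAGACTTAATAACCAACAAATCATCATTTTCCCCCGTCATCG, running 3'→5'. Reverse for the 5'→3' convention.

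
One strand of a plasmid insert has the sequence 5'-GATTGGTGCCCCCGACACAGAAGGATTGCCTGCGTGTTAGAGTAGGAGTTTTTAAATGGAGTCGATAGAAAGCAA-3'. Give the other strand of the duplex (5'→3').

The complement of GATTGGTGCCCCCGACACAGAAGGATTGCCTGCGTGTTAGAGTAGGAGTTTTTAAATGGAGTCGATAGAAAGCAA is CTAACCACGGGGGCTGTGTCTTCCTAACGGACGCACAATCTCATCCTCAAAAATTTACCTCAGCTATCTTTCGTT (A↔T, G↔C). DNA strands are antiparallel, so the complementary strand runs 3'→5'; reversing gives the 5'→3' form.

5'-TTGCTTTCTATCGACTCCATTTAAAAACTCCTACTCTAACACGCAGGCAATCCTTCTGTGTCGGGGGCACCAATC-3'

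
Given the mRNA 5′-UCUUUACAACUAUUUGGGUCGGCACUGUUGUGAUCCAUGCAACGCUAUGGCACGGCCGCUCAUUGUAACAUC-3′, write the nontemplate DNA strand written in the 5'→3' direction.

The coding DNA strand has the same 5'→3' sequence as the mRNA with U replaced by T.

5′-TCTTTACAACTATTTGGGTCGGCACTGTTGTGATCCATGCAACGCTATGGCACGGCCGCTCATTGTAACATC-3′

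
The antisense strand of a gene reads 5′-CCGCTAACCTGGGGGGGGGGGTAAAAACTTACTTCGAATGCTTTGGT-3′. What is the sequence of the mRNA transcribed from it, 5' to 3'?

5'-ACCAAAGCAUUCGAAGUAAGUUUUUACCCCCCCCCCCAGGUUAGCGG-3'

RNA polymerase reads the template 3'→5' and synthesizes mRNA 5'→3' by base-pairing (A→U, T→A, G↔C). The complement of the template is GGCGATTGGACCCCCCCCCCCATTTTTGAATGAAGCTTACGAAACCA; antiparallel, so 5'→3' the coding strand is ACCAAAGCATTCGAAGTAAGTTTTTACCCCCCCCCCCAGGTTAGCGG. Replace T with U for the mRNA.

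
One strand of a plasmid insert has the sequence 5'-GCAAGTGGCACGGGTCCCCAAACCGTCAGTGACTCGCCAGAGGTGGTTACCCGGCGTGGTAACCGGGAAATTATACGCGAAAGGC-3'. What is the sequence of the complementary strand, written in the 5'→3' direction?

5'-GCCTTTCGCGTATAATTTCCCGGTTACCACGCCGGGTAACCACCTCTGGCGAGTCACTGACGGTTTGGGGACCCGTGCCACTTGC-3'

Pairing A↔T and G↔C gives CGTTCACCGTGCCCAGGGGTTTGGCAGTCACTGAGCGGTCTCCACCAATGGGCCGCACCATTGGCCCTTTAATATGCGCTTTCCG, running 3'→5'. Reverse for the 5'→3' convention.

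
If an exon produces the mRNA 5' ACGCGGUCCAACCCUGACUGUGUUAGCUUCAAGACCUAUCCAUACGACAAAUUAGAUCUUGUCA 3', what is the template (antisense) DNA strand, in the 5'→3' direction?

Replace U with T to get the coding DNA strand: ACGCGGTCCAACCCTGACTGTGTTAGCTTCAAGACCTATCCATACGACAAATTAGATCTTGTCA. The template strand is its reverse complement (complement TGCGCCAGGTTGGGACTGACACAATCGAAGTTCTGGATAGGTATGCTGTTTAATCTAGAACAGT, then reverse).

5'-TGACAAGATCTAATTTGTCGTATGGATAGGTCTTGAAGCTAACACAGTCAGGGTTGGACCGCGT-3'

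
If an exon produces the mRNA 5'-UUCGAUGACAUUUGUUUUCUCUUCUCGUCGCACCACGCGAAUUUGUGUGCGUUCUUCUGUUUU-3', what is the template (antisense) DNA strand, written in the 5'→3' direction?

5'-AAAACAGAAGAACGCACACAAATTCGCGTGGTGCGACGAGAAGAGAAAACAAATGTCATCGAA-3'

Replace U with T to get the coding DNA strand: TTCGATGACATTTGTTTTCTCTTCTCGTCGCACCACGCGAATTTGTGTGCGTTCTTCTGTTTT. The template strand is its reverse complement (complement AAGCTACTGTAAACAAAAGAGAAGAGCAGCGTGGTGCGCTTAAACACACGCAAGAAGACAAAA, then reverse).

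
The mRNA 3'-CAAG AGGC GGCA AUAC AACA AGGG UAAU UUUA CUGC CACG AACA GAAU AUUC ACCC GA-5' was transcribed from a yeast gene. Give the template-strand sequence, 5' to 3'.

Written 5'→3' the mRNA is AGCCCACUUAUAAGACAAGCACCGUCAUUUUAAUGGGAACAACAUAACGGCGGAGAAC, so the coding DNA strand is AGCCCACTTATAAGACAAGCACCGTCATTTTAATGGGAACAACATAACGGCGGAGAAC. The template is its reverse complement.

5′-GTTCTCCGCCGTTATGTTGTTCCCATTAAAATGACGGTGCTTGTCTTATAAGTGGGCT-3′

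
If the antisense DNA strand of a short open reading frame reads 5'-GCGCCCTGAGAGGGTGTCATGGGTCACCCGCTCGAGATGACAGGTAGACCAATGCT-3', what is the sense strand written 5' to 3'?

5'-AGCATTGGTCTACCTGTCATCTCGAGCGGGTGACCCATGACACCCTCTCAGGGCGC-3'

The coding strand is complementary and antiparallel to the template: take the complement (A↔T, G↔C) and reverse.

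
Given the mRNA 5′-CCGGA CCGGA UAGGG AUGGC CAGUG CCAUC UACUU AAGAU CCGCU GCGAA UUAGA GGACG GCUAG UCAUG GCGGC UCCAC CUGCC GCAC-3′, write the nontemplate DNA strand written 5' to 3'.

5′-CCGGACCGGATAGGGATGGCCAGTGCCATCTACTTAAGATCCGCTGCGAATTAGAGGACGGCTAGTCATGGCGGCTCCACCTGCCGCAC-3′

The coding DNA strand has the same 5'→3' sequence as the mRNA with U replaced by T.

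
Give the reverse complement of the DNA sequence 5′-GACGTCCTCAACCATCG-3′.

5'-CGATGGTTGAGGACGTC-3'

Reading the sequence 3'→5' and pairing each base (A↔T, G↔C) gives the reverse complement directly.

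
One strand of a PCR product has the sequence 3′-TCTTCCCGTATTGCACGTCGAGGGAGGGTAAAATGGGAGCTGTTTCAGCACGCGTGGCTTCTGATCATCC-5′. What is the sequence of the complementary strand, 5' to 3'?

5'-AGAAGGGCATAACGTGCAGCTCCCTCCCATTTTACCCTCGACAAAGTCGTGCGCACCGAAGACTAGTAGG-3'

The strand is given 3'→5', so its complement runs 5'→3' in the same left-to-right order: pair each base A↔T, G↔C.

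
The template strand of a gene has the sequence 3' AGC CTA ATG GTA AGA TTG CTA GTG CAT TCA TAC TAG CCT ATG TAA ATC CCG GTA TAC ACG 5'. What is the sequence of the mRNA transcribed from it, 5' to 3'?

5'-UCGGAUUACCAUUCUAACGAUCACGUAAGUAUGAUCGGAUACAUUUAGGGCCAUAUGUGC-3'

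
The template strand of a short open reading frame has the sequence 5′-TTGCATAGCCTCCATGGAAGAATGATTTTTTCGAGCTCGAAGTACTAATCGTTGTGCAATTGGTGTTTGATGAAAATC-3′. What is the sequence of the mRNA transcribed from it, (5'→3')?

5'-GAUUUUCAUCAAACACCAAUUGCACAACGAUUAGUACUUCGAGCUCGAAAAAAUCAUUCUUCCAUGGAGGCUAUGCAA-3'

The mRNA has the sequence of the coding strand (reverse complement of the template) with T→U. Reverse complement of TTGCATAGCCTCCATGGAAGAATGATTTTTTCGAGCTCGAAGTACTAATCGTTGTGCAATTGGTGTTTGATGAAAATC is GATTTTCATCAAACACCAATTGCACAACGATTAGTACTTCGAGCTCGAAAAAATCATTCTTCCATGGAGGCTATGCAA; then T→U.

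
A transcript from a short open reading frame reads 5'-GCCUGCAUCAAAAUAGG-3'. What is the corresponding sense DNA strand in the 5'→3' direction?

5'-GCCTGCATCAAAATAGG-3'

The coding DNA strand has the same 5'→3' sequence as the mRNA with U replaced by T.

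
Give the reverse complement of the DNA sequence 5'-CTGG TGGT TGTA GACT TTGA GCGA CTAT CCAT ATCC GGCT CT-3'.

Complement each base (A↔T, G↔C): GACCACCAACATCTGAAACTCGCTGATAGGTATAGGCCGAGA. Then reverse.

5'-AGAGCCGGATATGGATAGTCGCTCAAAGTCTACAACCACCAG-3'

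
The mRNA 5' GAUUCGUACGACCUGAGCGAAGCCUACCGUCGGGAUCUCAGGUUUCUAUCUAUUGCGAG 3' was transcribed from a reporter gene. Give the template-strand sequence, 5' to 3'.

Replace U with T to get the coding DNA strand: GATTCGTACGACCTGAGCGAAGCCTACCGTCGGGATCTCAGGTTTCTATCTATTGCGAG. The template strand is its reverse complement (complement CTAAGCATGCTGGACTCGCTTCGGATGGCAGCCCTAGAGTCCAAAGATAGATAACGCTC, then reverse).

5'-CTCGCAATAGATAGAAACCTGAGATCCCGACGGTAGGCTTCGCTCAGGTCGTACGAATC-3'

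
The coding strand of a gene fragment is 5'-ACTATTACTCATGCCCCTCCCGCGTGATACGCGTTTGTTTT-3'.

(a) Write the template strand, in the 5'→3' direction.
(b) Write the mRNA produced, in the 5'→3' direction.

(a) 5′-AAAACAAACGCGTATCACGCGGGAGGGGCATGAGTAATAGT-3′
(b) 5'-ACUAUUACUCAUGCCCCUCCCGCGUGAUACGCGUUUGUUUU-3'

(a) The template strand is the reverse complement of the coding strand: complement TGATAATGAGTACGGGGAGGGCGCACTATGCGCAAACAAAA, then reverse.
(b) mRNA matches the coding strand with T→U.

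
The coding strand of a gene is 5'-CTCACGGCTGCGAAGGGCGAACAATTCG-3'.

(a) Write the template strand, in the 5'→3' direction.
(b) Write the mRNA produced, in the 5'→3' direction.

(a) 5'-CGAATTGTTCGCCCTTCGCAGCCGTGAG-3'
(b) 5'-CUCACGGCUGCGAAGGGCGAACAAUUCG-3'

(a) The template strand is the reverse complement of the coding strand: complement GAGTGCCGACGCTTCCCGCTTGTTAAGC, then reverse.
(b) mRNA matches the coding strand with T→U.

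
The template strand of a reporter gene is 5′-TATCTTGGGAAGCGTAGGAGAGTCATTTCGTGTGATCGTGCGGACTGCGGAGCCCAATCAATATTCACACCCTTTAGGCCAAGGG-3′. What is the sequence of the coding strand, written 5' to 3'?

5'-CCCTTGGCCTAAAGGGTGTGAATATTGATTGGGCTCCGCAGTCCGCACGATCACACGAAATGACTCTCCTACGCTTCCCAAGATA-3'

The coding strand is complementary and antiparallel to the template: take the complement (A↔T, G↔C) and reverse.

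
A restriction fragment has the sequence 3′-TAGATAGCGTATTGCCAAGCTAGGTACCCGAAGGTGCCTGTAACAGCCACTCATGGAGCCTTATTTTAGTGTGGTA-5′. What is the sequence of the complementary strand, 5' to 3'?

5'-ATCTATCGCATAACGGTTCGATCCATGGGCTTCCACGGACATTGTCGGTGAGTACCTCGGAATAAAATCACACCAT-3'

The strand is given 3'→5', so its complement runs 5'→3' in the same left-to-right order: pair each base A↔T, G↔C.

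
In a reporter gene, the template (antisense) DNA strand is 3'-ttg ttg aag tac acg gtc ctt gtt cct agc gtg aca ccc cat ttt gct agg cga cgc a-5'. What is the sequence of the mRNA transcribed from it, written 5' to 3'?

Reading the template 3'→5' as shown, RNA polymerase pairs each base (A→U, T→A, G↔C) to build mRNA 5'→3' directly.

5'-AACAACUUCAUGUGCCAGGAACAAGGAUCGCACUGUGGGGUAAAACGAUCCGCUGCGU-3'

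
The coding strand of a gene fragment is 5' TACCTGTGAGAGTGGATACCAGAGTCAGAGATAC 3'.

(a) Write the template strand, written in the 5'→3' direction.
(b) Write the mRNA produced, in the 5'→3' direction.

(a) The template strand is the reverse complement of the coding strand: complement ATGGACACTCTCACCTATGGTCTCAGTCTCTATG, then reverse.
(b) mRNA matches the coding strand with T→U.

(a) 5′-GTATCTCTGACTCTGGTATCCACTCTCACAGGTA-3′
(b) 5'-UACCUGUGAGAGUGGAUACCAGAGUCAGAGAUAC-3'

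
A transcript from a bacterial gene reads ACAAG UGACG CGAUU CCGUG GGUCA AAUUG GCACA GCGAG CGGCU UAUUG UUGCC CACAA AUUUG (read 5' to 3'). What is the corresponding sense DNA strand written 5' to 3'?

The coding DNA strand has the same 5'→3' sequence as the mRNA with U replaced by T.

5'-ACAAGTGACGCGATTCCGTGGGTCAAATTGGCACAGCGAGCGGCTTATTGTTGCCCACAAATTTG-3'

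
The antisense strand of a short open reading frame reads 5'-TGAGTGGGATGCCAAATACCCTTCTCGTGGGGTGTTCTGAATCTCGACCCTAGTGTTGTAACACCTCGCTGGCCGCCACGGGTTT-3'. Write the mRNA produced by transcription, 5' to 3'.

5'-AAACCCGUGGCGGCCAGCGAGGUGUUACAACACUAGGGUCGAGAUUCAGAACACCCCACGAGAAGGGUAUUUGGCAUCCCACUCA-3'

RNA polymerase reads the template 3'→5' and synthesizes mRNA 5'→3' by base-pairing (A→U, T→A, G↔C). The complement of the template is ACTCACCCTACGGTTTATGGGAAGAGCACCCCACAAGACTTAGAGCTGGGATCACAACATTGTGGAGCGACCGGCGGTGCCCAAA; antiparallel, so 5'→3' the coding strand is AAACCCGTGGCGGCCAGCGAGGTGTTACAACACTAGGGTCGAGATTCAGAACACCCCACGAGAAGGGTATTTGGCATCCCACTCA. Replace T with U for the mRNA.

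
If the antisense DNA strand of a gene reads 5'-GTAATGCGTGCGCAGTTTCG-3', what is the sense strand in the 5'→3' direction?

The coding strand is complementary and antiparallel to the template: take the complement (A↔T, G↔C) and reverse.

5'-CGAAACTGCGCACGCATTAC-3'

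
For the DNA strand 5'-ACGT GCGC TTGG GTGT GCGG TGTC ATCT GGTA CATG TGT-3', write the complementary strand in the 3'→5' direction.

3′-TGCACGCGAACCCACACGCCACAGTAGACCATGTACACA-5′

Base-pairing A↔T, G↔C gives the complement. The complementary strand is antiparallel, so paired with a 5'→3' strand it runs 3'→5'.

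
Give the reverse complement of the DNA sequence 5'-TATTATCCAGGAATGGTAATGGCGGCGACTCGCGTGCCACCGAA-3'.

5′-TTCGGTGGCACGCGAGTCGCCGCCATTACCATTCCTGGATAATA-3′

Reading the sequence 3'→5' and pairing each base (A↔T, G↔C) gives the reverse complement directly.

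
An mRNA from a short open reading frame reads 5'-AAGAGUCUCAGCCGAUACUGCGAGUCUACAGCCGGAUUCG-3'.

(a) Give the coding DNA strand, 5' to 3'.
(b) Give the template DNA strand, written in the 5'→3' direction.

(a) 5'-AAGAGTCTCAGCCGATACTGCGAGTCTACAGCCGGATTCG-3'
(b) 5'-CGAATCCGGCTGTAGACTCGCAGTATCGGCTGAGACTCTT-3'

(a) The coding strand matches the mRNA with U→T.
(b) The template strand is the reverse complement of the coding strand.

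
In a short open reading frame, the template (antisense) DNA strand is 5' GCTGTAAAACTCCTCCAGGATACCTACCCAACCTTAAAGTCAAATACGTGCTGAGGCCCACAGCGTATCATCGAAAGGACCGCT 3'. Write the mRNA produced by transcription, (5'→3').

5'-AGCGGUCCUUUCGAUGAUACGCUGUGGGCCUCAGCACGUAUUUGACUUUAAGGUUGGGUAGGUAUCCUGGAGGAGUUUUACAGC-3'

RNA polymerase reads the template 3'→5' and synthesizes mRNA 5'→3' by base-pairing (A→U, T→A, G↔C). The complement of the template is CGACATTTTGAGGAGGTCCTATGGATGGGTTGGAATTTCAGTTTATGCACGACTCCGGGTGTCGCATAGTAGCTTTCCTGGCGA; antiparallel, so 5'→3' the coding strand is AGCGGTCCTTTCGATGATACGCTGTGGGCCTCAGCACGTATTTGACTTTAAGGTTGGGTAGGTATCCTGGAGGAGTTTTACAGC. Replace T with U for the mRNA.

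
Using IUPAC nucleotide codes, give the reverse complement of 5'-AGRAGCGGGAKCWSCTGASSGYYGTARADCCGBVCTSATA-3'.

5'-TATSAGBVCGGHTYTACRRCSSTCAGSWGMTCCCGCTYCT-3'

Standard pairs A↔T, G↔C; ambiguity codes pair R↔Y, K↔M, W↔W, S↔S, B↔V, D↔H. Complement (TCYTCGCCCTMGWSGACTSSCRRCATYTHGGCVBGASTAT), then reverse for 5'→3'.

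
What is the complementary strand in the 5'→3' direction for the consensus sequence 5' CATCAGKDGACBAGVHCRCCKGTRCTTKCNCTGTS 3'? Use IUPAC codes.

5'-SACAGNGMAAGYACMGGYGDBCTVGTCHMCTGATG-3'

Standard pairs A↔T, G↔C; ambiguity codes pair R↔Y, K↔M, S↔S, B↔V, D↔H, N↔N. Complement (GTAGTCMHCTGVTCBDGYGGMCAYGAAMGNGACAS), then reverse for 5'→3'.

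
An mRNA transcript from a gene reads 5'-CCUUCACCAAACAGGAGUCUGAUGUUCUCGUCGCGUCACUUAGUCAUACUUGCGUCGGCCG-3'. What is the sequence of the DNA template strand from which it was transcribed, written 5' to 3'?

Replace U with T to get the coding DNA strand: CCTTCACCAAACAGGAGTCTGATGTTCTCGTCGCGTCACTTAGTCATACTTGCGTCGGCCG. The template strand is its reverse complement (complement GGAAGTGGTTTGTCCTCAGACTACAAGAGCAGCGCAGTGAATCAGTATGAACGCAGCCGGC, then reverse).

5'-CGGCCGACGCAAGTATGACTAAGTGACGCGACGAGAACATCAGACTCCTGTTTGGTGAAGG-3'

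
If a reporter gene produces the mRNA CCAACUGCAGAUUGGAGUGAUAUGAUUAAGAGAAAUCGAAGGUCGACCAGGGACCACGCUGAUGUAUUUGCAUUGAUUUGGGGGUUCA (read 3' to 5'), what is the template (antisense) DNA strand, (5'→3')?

Written 5'→3' the mRNA is ACUUGGGGGUUUAGUUACGUUUAUGUAGUCGCACCAGGGACCAGCUGGAAGCUAAAGAGAAUUAGUAUAGUGAGGUUAGACGUCAACC, so the coding DNA strand is ACTTGGGGGTTTAGTTACGTTTATGTAGTCGCACCAGGGACCAGCTGGAAGCTAAAGAGAATTAGTATAGTGAGGTTAGACGTCAACC. The template is its reverse complement.

5'-GGTTGACGTCTAACCTCACTATACTAATTCTCTTTAGCTTCCAGCTGGTCCCTGGTGCGACTACATAAACGTAACTAAACCCCCAAGT-3'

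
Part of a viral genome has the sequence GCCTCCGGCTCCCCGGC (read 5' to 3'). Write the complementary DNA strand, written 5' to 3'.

5'-GCCGGGGAGCCGGAGGC-3'

The complement of GCCTCCGGCTCCCCGGC is CGGAGGCCGAGGGGCCG (A↔T, G↔C). DNA strands are antiparallel, so the complementary strand runs 3'→5'; reversing gives the 5'→3' form.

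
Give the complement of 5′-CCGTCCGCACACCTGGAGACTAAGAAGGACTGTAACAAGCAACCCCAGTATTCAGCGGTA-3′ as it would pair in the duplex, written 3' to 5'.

3'-GGCAGGCGTGTGGACCTCTGATTCTTCCTGACATTGTTCGTTGGGGTCATAAGTCGCCAT-5'

Base-pairing A↔T, G↔C gives the complement. The complementary strand is antiparallel, so paired with a 5'→3' strand it runs 3'→5'.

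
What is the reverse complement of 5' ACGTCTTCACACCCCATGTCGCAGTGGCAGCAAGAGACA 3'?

5'-TGTCTCTTGCTGCCACTGCGACATGGGGTGTGAAGACGT-3'

Reading the sequence 3'→5' and pairing each base (A↔T, G↔C) gives the reverse complement directly.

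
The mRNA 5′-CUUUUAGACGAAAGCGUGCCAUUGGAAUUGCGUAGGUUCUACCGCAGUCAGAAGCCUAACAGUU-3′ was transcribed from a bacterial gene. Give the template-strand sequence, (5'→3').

5'-AACTGTTAGGCTTCTGACTGCGGTAGAACCTACGCAATTCCAATGGCACGCTTTCGTCTAAAAG-3'

Replace U with T to get the coding DNA strand: CTTTTAGACGAAAGCGTGCCATTGGAATTGCGTAGGTTCTACCGCAGTCAGAAGCCTAACAGTT. The template strand is its reverse complement (complement GAAAATCTGCTTTCGCACGGTAACCTTAACGCATCCAAGATGGCGTCAGTCTTCGGATTGTCAA, then reverse).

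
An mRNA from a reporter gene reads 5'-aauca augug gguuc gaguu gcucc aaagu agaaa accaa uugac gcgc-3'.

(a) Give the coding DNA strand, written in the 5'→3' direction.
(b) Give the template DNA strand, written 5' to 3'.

(a) 5'-AATCAATGTGGGTTCGAGTTGCTCCAAAGTAGAAAACCAATTGACGCGC-3'
(b) 5'-GCGCGTCAATTGGTTTTCTACTTTGGAGCAACTCGAACCCACATTGATT-3'

(a) The coding strand matches the mRNA with U→T.
(b) The template strand is the reverse complement of the coding strand.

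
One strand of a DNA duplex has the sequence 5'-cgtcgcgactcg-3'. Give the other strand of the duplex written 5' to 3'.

5'-CGAGTCGCGACG-3'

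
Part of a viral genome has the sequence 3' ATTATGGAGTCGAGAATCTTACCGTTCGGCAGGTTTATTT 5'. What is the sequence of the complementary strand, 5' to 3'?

The strand is given 3'→5', so its complement runs 5'→3' in the same left-to-right order: pair each base A↔T, G↔C.

5′-TAATACCTCAGCTCTTAGAATGGCAAGCCGTCCAAATAAA-3′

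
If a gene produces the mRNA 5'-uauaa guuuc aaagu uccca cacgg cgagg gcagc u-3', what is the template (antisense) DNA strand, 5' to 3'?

5′-AGCTGCCCTCGCCGTGTGGGAACTTTGAAACTTATA-3′

Replace U with T to get the coding DNA strand: TATAAGTTTCAAAGTTCCCACACGGCGAGGGCAGCT. The template strand is its reverse complement (complement ATATTCAAAGTTTCAAGGGTGTGCCGCTCCCGTCGA, then reverse).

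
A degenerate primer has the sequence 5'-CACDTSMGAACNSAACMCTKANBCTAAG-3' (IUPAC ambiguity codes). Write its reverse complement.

5′-CTTAGVNTMAGKGTTSNGTTCKSAHGTG-3′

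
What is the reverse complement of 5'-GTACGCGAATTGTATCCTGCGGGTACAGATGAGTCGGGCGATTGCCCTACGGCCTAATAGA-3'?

Complement each base (A↔T, G↔C): CATGCGCTTAACATAGGACGCCCATGTCTACTCAGCCCGCTAACGGGATGCCGGATTATCT. Then reverse.

5'-TCTATTAGGCCGTAGGGCAATCGCCCGACTCATCTGTACCCGCAGGATACAATTCGCGTAC-3'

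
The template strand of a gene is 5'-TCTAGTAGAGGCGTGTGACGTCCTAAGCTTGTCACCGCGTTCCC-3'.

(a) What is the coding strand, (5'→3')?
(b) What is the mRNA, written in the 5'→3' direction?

(a) 5'-GGGAACGCGGTGACAAGCTTAGGACGTCACACGCCTCTACTAGA-3'
(b) 5'-GGGAACGCGGUGACAAGCUUAGGACGUCACACGCCUCUACUAGA-3'

(a) The coding strand is the reverse complement of the template: complement AGATCATCTCCGCACACTGCAGGATTCGAACAGTGGCGCAAGGG, then reverse.
(b) mRNA has the coding-strand sequence with T→U.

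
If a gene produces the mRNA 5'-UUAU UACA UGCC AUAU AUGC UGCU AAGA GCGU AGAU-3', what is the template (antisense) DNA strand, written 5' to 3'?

Replace U with T to get the coding DNA strand: TTATTACATGCCATATATGCTGCTAAGAGCGTAGAT. The template strand is its reverse complement (complement AATAATGTACGGTATATACGACGATTCTCGCATCTA, then reverse).

5'-ATCTACGCTCTTAGCAGCATATATGGCATGTAATAA-3'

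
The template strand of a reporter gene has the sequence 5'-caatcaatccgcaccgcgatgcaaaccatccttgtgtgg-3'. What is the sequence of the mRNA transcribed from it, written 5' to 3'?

RNA polymerase reads the template 3'→5' and synthesizes mRNA 5'→3' by base-pairing (A→U, T→A, G↔C). The complement of the template is GTTAGTTAGGCGTGGCGCTACGTTTGGTAGGAACACACC; antiparallel, so 5'→3' the coding strand is CCACACAAGGATGGTTTGCATCGCGGTGCGGATTGATTG. Replace T with U for the mRNA.

5′-CCACACAAGGAUGGUUUGCAUCGCGGUGCGGAUUGAUUG-3′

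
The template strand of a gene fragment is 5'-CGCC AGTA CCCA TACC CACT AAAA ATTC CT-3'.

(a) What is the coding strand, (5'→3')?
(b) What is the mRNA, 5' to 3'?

(a) The coding strand is the reverse complement of the template: complement GCGGTCATGGGTATGGGTGATTTTTAAGGA, then reverse.
(b) mRNA has the coding-strand sequence with T→U.

(a) 5'-AGGAATTTTTAGTGGGTATGGGTACTGGCG-3'
(b) 5'-AGGAAUUUUUAGUGGGUAUGGGUACUGGCG-3'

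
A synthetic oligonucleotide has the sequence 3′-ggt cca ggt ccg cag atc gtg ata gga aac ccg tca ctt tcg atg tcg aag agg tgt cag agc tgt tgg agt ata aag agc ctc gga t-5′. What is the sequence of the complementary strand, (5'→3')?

The strand is given 3'→5', so its complement runs 5'→3' in the same left-to-right order: pair each base A↔T, G↔C.

5'-CCAGGTCCAGGCGTCTAGCACTATCCTTTGGGCAGTGAAAGCTACAGCTTCTCCACAGTCTCGACAACCTCATATTTCTCGGAGCCTA-3'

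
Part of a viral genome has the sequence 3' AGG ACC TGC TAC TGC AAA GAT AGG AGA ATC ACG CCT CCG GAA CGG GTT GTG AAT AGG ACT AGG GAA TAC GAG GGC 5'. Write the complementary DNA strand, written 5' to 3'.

5′-TCCTGGACGATGACGTTTCTATCCTCTTAGTGCGGAGGCCTTGCCCAACACTTATCCTGATCCCTTATGCTCCCG-3′

The strand is given 3'→5', so its complement runs 5'→3' in the same left-to-right order: pair each base A↔T, G↔C.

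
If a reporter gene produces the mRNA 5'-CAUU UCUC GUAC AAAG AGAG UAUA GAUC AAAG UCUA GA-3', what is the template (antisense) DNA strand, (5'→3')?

Replace U with T to get the coding DNA strand: CATTTCTCGTACAAAGAGAGTATAGATCAAAGTCTAGA. The template strand is its reverse complement (complement GTAAAGAGCATGTTTCTCTCATATCTAGTTTCAGATCT, then reverse).

5'-TCTAGACTTTGATCTATACTCTCTTTGTACGAGAAATG-3'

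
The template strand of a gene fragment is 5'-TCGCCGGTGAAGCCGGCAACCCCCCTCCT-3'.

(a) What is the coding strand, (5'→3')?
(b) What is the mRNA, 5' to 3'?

(a) 5'-AGGAGGGGGGTTGCCGGCTTCACCGGCGA-3'
(b) 5'-AGGAGGGGGGUUGCCGGCUUCACCGGCGA-3'

(a) The coding strand is the reverse complement of the template: complement AGCGGCCACTTCGGCCGTTGGGGGGAGGA, then reverse.
(b) mRNA has the coding-strand sequence with T→U.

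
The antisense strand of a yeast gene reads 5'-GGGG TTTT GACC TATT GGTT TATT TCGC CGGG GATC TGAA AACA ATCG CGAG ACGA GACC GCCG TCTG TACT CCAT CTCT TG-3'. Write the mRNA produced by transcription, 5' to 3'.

RNA polymerase reads the template 3'→5' and synthesizes mRNA 5'→3' by base-pairing (A→U, T→A, G↔C). The complement of the template is CCCCAAAACTGGATAACCAAATAAAGCGGCCCCTAGACTTTTGTTAGCGCTCTGCTCTGGCGGCAGACATGAGGTAGAGAAC; antiparallel, so 5'→3' the coding strand is CAAGAGATGGAGTACAGACGGCGGTCTCGTCTCGCGATTGTTTTCAGATCCCCGGCGAAATAAACCAATAGGTCAAAACCCC. Replace T with U for the mRNA.

5'-CAAGAGAUGGAGUACAGACGGCGGUCUCGUCUCGCGAUUGUUUUCAGAUCCCCGGCGAAAUAAACCAAUAGGUCAAAACCCC-3'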